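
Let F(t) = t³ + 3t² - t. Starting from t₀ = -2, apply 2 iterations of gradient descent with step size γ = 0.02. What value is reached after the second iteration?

-1.957624

F′(t) = 3t² + 6t - 1
Step 1: F′(-2) = -1; t₁ = -2 − 0.02·(-1) = -1.98
Step 2: F′(-1.98) = -1.1188; t₂ = -1.98 − 0.02·(-1.1188) = -1.957624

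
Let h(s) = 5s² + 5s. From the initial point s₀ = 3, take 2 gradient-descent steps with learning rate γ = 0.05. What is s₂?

h′(s) = 10s + 5
Step 1: h′(3) = 35; s₁ = 3 − 0.05·35 = 1.25
Step 2: h′(1.25) = 17.5; s₂ = 1.25 − 0.05·17.5 = 0.375

0.375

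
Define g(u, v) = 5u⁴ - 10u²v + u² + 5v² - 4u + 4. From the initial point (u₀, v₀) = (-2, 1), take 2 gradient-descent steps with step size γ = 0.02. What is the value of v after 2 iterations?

1.34272

∇g = (20u³ - 20uv + 2u - 4, -10u² + 10v)
Step 1: at (-2, 1), ∇g = (-128, -30) → (-2, 1) − 0.02·(-128, -30) = (0.56, 1.6)
Step 2: at (0.56, 1.6), ∇g = (-17.28768, 12.864) → (0.56, 1.6) − 0.02·(-17.28768, 12.864) = (0.9057536, 1.34272)
v = 1.34272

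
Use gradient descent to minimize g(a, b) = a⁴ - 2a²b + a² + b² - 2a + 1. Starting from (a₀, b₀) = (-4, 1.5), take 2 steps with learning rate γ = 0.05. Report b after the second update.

9.216

∇g = (4a³ - 4ab + 2a - 2, -2a² + 2b)
Step 1: at (-4, 1.5), ∇g = (-242, -29) → (-4, 1.5) − 0.05·(-242, -29) = (8.1, 2.95)
Step 2: at (8.1, 2.95), ∇g = (2044.384, -125.32) → (8.1, 2.95) − 0.05·(2044.384, -125.32) = (-94.1192, 9.216)
b = 9.216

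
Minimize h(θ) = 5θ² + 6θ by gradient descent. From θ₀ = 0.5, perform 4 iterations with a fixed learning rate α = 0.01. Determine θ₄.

0.12171

h′(θ) = 10θ + 6
Step 1: h′(0.5) = 11; θ₁ = 0.5 − 0.01·11 = 0.39
Step 2: h′(0.39) = 9.9; θ₂ = 0.39 − 0.01·9.9 = 0.291
Step 3: h′(0.291) = 8.91; θ₃ = 0.291 − 0.01·8.91 = 0.2019
Step 4: h′(0.2019) = 8.019; θ₄ = 0.2019 − 0.01·8.019 = 0.12171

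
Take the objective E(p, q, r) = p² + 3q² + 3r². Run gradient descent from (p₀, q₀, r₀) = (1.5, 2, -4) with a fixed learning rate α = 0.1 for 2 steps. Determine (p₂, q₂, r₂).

(0.96, 0.32, -0.64)

∇E = (2p, 6q, 6r)
(p₁, q₁, r₁) = (1.5, 2, -4) − 0.1·(3, 12, -24) = (1.2, 0.8, -1.6)
(p₂, q₂, r₂) = (1.2, 0.8, -1.6) − 0.1·(2.4, 4.8, -9.6) = (0.96, 0.32, -0.64)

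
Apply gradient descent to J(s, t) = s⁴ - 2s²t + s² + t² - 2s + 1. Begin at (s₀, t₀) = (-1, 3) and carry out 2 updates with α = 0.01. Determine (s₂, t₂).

(-1.07734144, 2.922432)

∇J = (4s³ - 4st + 2s - 2, -2s² + 2t)
Step 1: at (-1, 3), ∇J = (4, 4) → (-1, 3) − 0.01·(4, 4) = (-1.04, 2.96)
Step 2: at (-1.04, 2.96), ∇J = (3.734144, 3.7568) → (-1.04, 2.96) − 0.01·(3.734144, 3.7568) = (-1.07734144, 2.922432)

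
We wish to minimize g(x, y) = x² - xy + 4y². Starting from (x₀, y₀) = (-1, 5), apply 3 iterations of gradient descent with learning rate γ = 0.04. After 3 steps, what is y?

1.51296

∇g = (2x - y, -x + 8y)
Step 1: at (-1, 5), ∇g = (-7, 41) → (-1, 5) − 0.04·(-7, 41) = (-0.72, 3.36)
Step 2: at (-0.72, 3.36), ∇g = (-4.8, 27.6) → (-0.72, 3.36) − 0.04·(-4.8, 27.6) = (-0.528, 2.256)
Step 3: at (-0.528, 2.256), ∇g = (-3.312, 18.576) → (-0.528, 2.256) − 0.04·(-3.312, 18.576) = (-0.39552, 1.51296)
y = 1.51296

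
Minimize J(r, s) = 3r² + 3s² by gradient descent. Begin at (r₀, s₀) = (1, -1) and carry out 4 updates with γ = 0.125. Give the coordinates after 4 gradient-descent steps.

∇J = (6r, 6s)
(r₁, s₁) = (1, -1) − 0.125·(6, -6) = (0.25, -0.25)
(r₂, s₂) = (0.25, -0.25) − 0.125·(1.5, -1.5) = (0.0625, -0.0625)
(r₃, s₃) = (0.0625, -0.0625) − 0.125·(0.375, -0.375) = (0.015625, -0.015625)
(r₄, s₄) = (0.015625, -0.015625) − 0.125·(0.09375, -0.09375) = (0.00390625, -0.00390625)

(0.00390625, -0.00390625)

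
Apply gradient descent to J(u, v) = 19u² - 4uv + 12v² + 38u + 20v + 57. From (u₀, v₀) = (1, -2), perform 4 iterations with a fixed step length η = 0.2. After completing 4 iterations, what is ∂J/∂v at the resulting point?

∇J = (38u - 4v + 38, -4u + 24v + 20)
Step 1: at (1, -2), ∇J = (84, -32) → (1, -2) − 0.2·(84, -32) = (-15.8, 4.4)
Step 2: at (-15.8, 4.4), ∇J = (-580, 188.8) → (-15.8, 4.4) − 0.2·(-580, 188.8) = (100.2, -33.36)
Step 3: at (100.2, -33.36), ∇J = (3979.04, -1181.44) → (100.2, -33.36) − 0.2·(3979.04, -1181.44) = (-695.608, 202.928)
Step 4: at (-695.608, 202.928), ∇J = (-27206.816, 7672.704) → (-695.608, 202.928) − 0.2·(-27206.816, 7672.704) = (4745.7552, -1331.6128)
∂J/∂v at (4745.7552, -1331.6128) = -50921.728

-50921.728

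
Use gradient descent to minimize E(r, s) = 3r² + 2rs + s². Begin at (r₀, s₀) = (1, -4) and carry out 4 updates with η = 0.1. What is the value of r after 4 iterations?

∇E = (6r + 2s, 2r + 2s)
(r₁, s₁) = (1, -4) − 0.1·(-2, -6) = (1.2, -3.4)
(r₂, s₂) = (1.2, -3.4) − 0.1·(0.4, -4.4) = (1.16, -2.96)
(r₃, s₃) = (1.16, -2.96) − 0.1·(1.04, -3.6) = (1.056, -2.6)
(r₄, s₄) = (1.056, -2.6) − 0.1·(1.136, -3.088) = (0.9424, -2.2912)
r = 0.9424

0.9424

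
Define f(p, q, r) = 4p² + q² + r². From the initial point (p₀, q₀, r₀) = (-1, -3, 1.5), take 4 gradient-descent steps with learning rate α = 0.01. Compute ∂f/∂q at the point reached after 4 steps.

∇f = (8p, 2q, 2r)
(p₁, q₁, r₁) = (-1, -3, 1.5) − 0.01·(-8, -6, 3) = (-0.92, -2.94, 1.47)
(p₂, q₂, r₂) = (-0.92, -2.94, 1.47) − 0.01·(-7.36, -5.88, 2.94) = (-0.8464, -2.8812, 1.4406)
(p₃, q₃, r₃) = (-0.8464, -2.8812, 1.4406) − 0.01·(-6.7712, -5.7624, 2.8812) = (-0.778688, -2.823576, 1.411788)
(p₄, q₄, r₄) = (-0.778688, -2.823576, 1.411788) − 0.01·(-6.229504, -5.647152, 2.823576) = (-0.71639296, -2.76710448, 1.38355224)
∂f/∂q at (-0.71639296, -2.76710448, 1.38355224) = -5.53420896

-5.53420896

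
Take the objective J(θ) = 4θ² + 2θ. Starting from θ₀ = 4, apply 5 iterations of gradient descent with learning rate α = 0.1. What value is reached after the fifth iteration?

J′(θ) = 8θ + 2
Step 1: J′(4) = 34; θ₁ = 4 − 0.1·34 = 0.6
Step 2: J′(0.6) = 6.8; θ₂ = 0.6 − 0.1·6.8 = -0.08
Step 3: J′(-0.08) = 1.36; θ₃ = -0.08 − 0.1·1.36 = -0.216
Step 4: J′(-0.216) = 0.272; θ₄ = -0.216 − 0.1·0.272 = -0.2432
Step 5: J′(-0.2432) = 0.0544; θ₅ = -0.2432 − 0.1·0.0544 = -0.24864

-0.24864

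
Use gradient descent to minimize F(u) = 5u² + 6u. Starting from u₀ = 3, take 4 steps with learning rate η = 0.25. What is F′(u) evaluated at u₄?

F′(u) = 10u + 6
u₁ = 3 − 0.25·36 = -6
u₂ = -6 − 0.25·(-54) = 7.5
u₃ = 7.5 − 0.25·81 = -12.75
u₄ = -12.75 − 0.25·(-121.5) = 17.625
F′(u) at (17.625) = 182.25

182.25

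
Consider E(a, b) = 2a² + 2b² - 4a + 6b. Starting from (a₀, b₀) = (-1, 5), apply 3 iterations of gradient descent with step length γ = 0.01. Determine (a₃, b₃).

∇E = (4a - 4, 4b + 6)
(a₁, b₁) = (-1, 5) − 0.01·(-8, 26) = (-0.92, 4.74)
(a₂, b₂) = (-0.92, 4.74) − 0.01·(-7.68, 24.96) = (-0.8432, 4.4904)
(a₃, b₃) = (-0.8432, 4.4904) − 0.01·(-7.3728, 23.9616) = (-0.769472, 4.250784)

(-0.769472, 4.250784)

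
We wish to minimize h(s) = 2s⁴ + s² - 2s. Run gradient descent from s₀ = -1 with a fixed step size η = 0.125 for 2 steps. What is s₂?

0.5

h′(s) = 8s³ + 2s - 2
Step 1: h′(-1) = -12; s₁ = -1 − 0.125·(-12) = 0.5
Step 2: h′(0.5) = 0; s₂ = 0.5 − 0.125·0 = 0.5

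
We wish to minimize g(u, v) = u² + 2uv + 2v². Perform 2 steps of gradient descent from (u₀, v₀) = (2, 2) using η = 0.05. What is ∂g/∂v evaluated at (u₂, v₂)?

∇g = (2u + 2v, 2u + 4v)
Step 1: at (2, 2), ∇g = (8, 12) → (2, 2) − 0.05·(8, 12) = (1.6, 1.4)
Step 2: at (1.6, 1.4), ∇g = (6, 8.8) → (1.6, 1.4) − 0.05·(6, 8.8) = (1.3, 0.96)
∂g/∂v at (1.3, 0.96) = 6.44

6.44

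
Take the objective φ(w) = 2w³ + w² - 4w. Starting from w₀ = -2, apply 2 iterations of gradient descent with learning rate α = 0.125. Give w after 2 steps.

φ′(w) = 6w² + 2w - 4
Step 1: φ′(-2) = 16; w₁ = -2 − 0.125·16 = -4
Step 2: φ′(-4) = 84; w₂ = -4 − 0.125·84 = -14.5

-14.5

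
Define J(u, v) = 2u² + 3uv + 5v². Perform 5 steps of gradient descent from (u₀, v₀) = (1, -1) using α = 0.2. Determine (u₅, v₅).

(0.65024, 1.50784)

∇J = (4u + 3v, 3u + 10v)
Step 1: at (1, -1), ∇J = (1, -7) → (1, -1) − 0.2·(1, -7) = (0.8, 0.4)
Step 2: at (0.8, 0.4), ∇J = (4.4, 6.4) → (0.8, 0.4) − 0.2·(4.4, 6.4) = (-0.08, -0.88)
Step 3: at (-0.08, -0.88), ∇J = (-2.96, -9.04) → (-0.08, -0.88) − 0.2·(-2.96, -9.04) = (0.512, 0.928)
Step 4: at (0.512, 0.928), ∇J = (4.832, 10.816) → (0.512, 0.928) − 0.2·(4.832, 10.816) = (-0.4544, -1.2352)
Step 5: at (-0.4544, -1.2352), ∇J = (-5.5232, -13.7152) → (-0.4544, -1.2352) − 0.2·(-5.5232, -13.7152) = (0.65024, 1.50784)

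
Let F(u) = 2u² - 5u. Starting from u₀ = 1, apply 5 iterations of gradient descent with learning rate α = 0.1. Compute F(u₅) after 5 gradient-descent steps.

F′(u) = 4u - 5
u₁ = 1 − 0.1·(-1) = 1.1
u₂ = 1.1 − 0.1·(-0.6) = 1.16
u₃ = 1.16 − 0.1·(-0.36) = 1.196
u₄ = 1.196 − 0.1·(-0.216) = 1.2176
u₅ = 1.2176 − 0.1·(-0.1296) = 1.23056
F(1.23056) = -3.1242441728

-3.1242441728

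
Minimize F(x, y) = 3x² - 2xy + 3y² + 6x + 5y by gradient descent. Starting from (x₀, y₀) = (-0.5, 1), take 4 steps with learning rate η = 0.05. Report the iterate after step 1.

∇F = (6x - 2y + 6, -2x + 6y + 5)
Step 1: at (-0.5, 1), ∇F = (1, 12) → (-0.5, 1) − 0.05·(1, 12) = (-0.55, 0.4)

(-0.55, 0.4)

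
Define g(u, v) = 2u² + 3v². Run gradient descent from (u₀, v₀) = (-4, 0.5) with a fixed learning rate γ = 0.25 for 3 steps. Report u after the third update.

∇g = (4u, 6v)
(u₁, v₁) = (-4, 0.5) − 0.25·(-16, 3) = (0, -0.25)
(u₂, v₂) = (0, -0.25) − 0.25·(0, -1.5) = (0, 0.125)
(u₃, v₃) = (0, 0.125) − 0.25·(0, 0.75) = (0, -0.0625)
u = 0

0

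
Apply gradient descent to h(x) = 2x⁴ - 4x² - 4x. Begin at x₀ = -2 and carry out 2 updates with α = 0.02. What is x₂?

h′(x) = 8x³ - 8x - 4
x₁ = -2 − 0.02·(-52) = -0.96
x₂ = -0.96 − 0.02·(-3.397888) = -0.89204224

-0.89204224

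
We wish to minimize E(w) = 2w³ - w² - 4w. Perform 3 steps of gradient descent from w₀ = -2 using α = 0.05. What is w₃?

E′(w) = 6w² - 2w - 4
w₁ = -2 − 0.05·24 = -3.2
w₂ = -3.2 − 0.05·63.84 = -6.392
w₃ = -6.392 − 0.05·253.929984 = -19.0884992

-19.0884992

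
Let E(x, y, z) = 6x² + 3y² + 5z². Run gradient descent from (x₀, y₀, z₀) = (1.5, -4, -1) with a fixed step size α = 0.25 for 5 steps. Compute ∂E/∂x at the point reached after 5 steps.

∇E = (12x, 6y, 10z)
Step 1: at (1.5, -4, -1), ∇E = (18, -24, -10) → (1.5, -4, -1) − 0.25·(18, -24, -10) = (-3, 2, 1.5)
Step 2: at (-3, 2, 1.5), ∇E = (-36, 12, 15) → (-3, 2, 1.5) − 0.25·(-36, 12, 15) = (6, -1, -2.25)
Step 3: at (6, -1, -2.25), ∇E = (72, -6, -22.5) → (6, -1, -2.25) − 0.25·(72, -6, -22.5) = (-12, 0.5, 3.375)
Step 4: at (-12, 0.5, 3.375), ∇E = (-144, 3, 33.75) → (-12, 0.5, 3.375) − 0.25·(-144, 3, 33.75) = (24, -0.25, -5.0625)
Step 5: at (24, -0.25, -5.0625), ∇E = (288, -1.5, -50.625) → (24, -0.25, -5.0625) − 0.25·(288, -1.5, -50.625) = (-48, 0.125, 7.59375)
∂E/∂x at (-48, 0.125, 7.59375) = -576

-576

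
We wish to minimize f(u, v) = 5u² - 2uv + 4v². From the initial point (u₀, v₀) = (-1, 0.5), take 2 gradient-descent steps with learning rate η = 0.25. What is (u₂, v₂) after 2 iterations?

∇f = (10u - 2v, -2u + 8v)
(u₁, v₁) = (-1, 0.5) − 0.25·(-11, 6) = (1.75, -1)
(u₂, v₂) = (1.75, -1) − 0.25·(19.5, -11.5) = (-3.125, 1.875)

(-3.125, 1.875)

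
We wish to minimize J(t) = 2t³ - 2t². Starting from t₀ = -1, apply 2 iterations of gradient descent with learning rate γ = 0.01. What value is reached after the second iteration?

J′(t) = 6t² - 4t
Step 1: J′(-1) = 10; t₁ = -1 − 0.01·10 = -1.1
Step 2: J′(-1.1) = 11.66; t₂ = -1.1 − 0.01·11.66 = -1.2166

-1.2166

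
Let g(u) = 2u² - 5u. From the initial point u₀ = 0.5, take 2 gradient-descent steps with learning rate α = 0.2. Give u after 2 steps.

g′(u) = 4u - 5
u₁ = 0.5 − 0.2·(-3) = 1.1
u₂ = 1.1 − 0.2·(-0.6) = 1.22

1.22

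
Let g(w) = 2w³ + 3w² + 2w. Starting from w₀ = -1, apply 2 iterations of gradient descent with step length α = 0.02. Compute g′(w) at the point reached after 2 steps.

2.553293840384

g′(w) = 6w² + 6w + 2
w₁ = -1 − 0.02·2 = -1.04
w₂ = -1.04 − 0.02·2.2496 = -1.084992
g′(w) at (-1.084992) = 2.553293840384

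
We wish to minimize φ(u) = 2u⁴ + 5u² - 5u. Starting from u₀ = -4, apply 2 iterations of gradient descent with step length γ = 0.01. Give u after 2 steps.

1.15340856

φ′(u) = 8u³ + 10u - 5
u₁ = -4 − 0.01·(-557) = 1.57
u₂ = 1.57 − 0.01·41.659144 = 1.15340856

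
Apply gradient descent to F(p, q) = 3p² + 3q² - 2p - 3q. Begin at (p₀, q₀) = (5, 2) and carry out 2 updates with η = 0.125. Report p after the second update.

∇F = (6p - 2, 6q - 3)
(p₁, q₁) = (5, 2) − 0.125·(28, 9) = (1.5, 0.875)
(p₂, q₂) = (1.5, 0.875) − 0.125·(7, 2.25) = (0.625, 0.59375)
p = 0.625

0.625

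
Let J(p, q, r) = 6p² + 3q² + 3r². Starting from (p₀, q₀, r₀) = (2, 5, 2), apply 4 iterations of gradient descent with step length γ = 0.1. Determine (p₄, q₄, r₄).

∇J = (12p, 6q, 6r)
(p₁, q₁, r₁) = (2, 5, 2) − 0.1·(24, 30, 12) = (-0.4, 2, 0.8)
(p₂, q₂, r₂) = (-0.4, 2, 0.8) − 0.1·(-4.8, 12, 4.8) = (0.08, 0.8, 0.32)
(p₃, q₃, r₃) = (0.08, 0.8, 0.32) − 0.1·(0.96, 4.8, 1.92) = (-0.016, 0.32, 0.128)
(p₄, q₄, r₄) = (-0.016, 0.32, 0.128) − 0.1·(-0.192, 1.92, 0.768) = (0.0032, 0.128, 0.0512)

(0.0032, 0.128, 0.0512)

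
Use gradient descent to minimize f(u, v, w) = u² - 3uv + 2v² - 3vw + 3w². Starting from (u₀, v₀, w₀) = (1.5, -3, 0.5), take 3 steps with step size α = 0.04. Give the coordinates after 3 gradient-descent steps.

∇f = (2u - 3v, -3u + 4v - 3w, -3v + 6w)
(u₁, v₁, w₁) = (1.5, -3, 0.5) − 0.04·(12, -18, 12) = (1.02, -2.28, 0.02)
(u₂, v₂, w₂) = (1.02, -2.28, 0.02) − 0.04·(8.88, -12.24, 6.96) = (0.6648, -1.7904, -0.2584)
(u₃, v₃, w₃) = (0.6648, -1.7904, -0.2584) − 0.04·(6.7008, -8.3808, 3.8208) = (0.396768, -1.455168, -0.411232)

(0.396768, -1.455168, -0.411232)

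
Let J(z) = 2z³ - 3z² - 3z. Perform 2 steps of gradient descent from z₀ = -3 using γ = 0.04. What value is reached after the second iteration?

-14.985024

J′(z) = 6z² - 6z - 3
z₁ = -3 − 0.04·69 = -5.76
z₂ = -5.76 − 0.04·230.6256 = -14.985024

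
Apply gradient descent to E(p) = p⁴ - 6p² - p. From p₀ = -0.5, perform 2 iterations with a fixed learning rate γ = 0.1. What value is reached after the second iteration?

E′(p) = 4p³ - 12p - 1
p₁ = -0.5 − 0.1·4.5 = -0.95
p₂ = -0.95 − 0.1·6.9705 = -1.64705

-1.64705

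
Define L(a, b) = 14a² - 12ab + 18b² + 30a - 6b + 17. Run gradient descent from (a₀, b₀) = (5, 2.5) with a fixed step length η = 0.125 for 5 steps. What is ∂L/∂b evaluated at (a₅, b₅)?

∇L = (28a - 12b + 30, -12a + 36b - 6)
(a₁, b₁) = (5, 2.5) − 0.125·(140, 24) = (-12.5, -0.5)
(a₂, b₂) = (-12.5, -0.5) − 0.125·(-314, 126) = (26.75, -16.25)
(a₃, b₃) = (26.75, -16.25) − 0.125·(974, -912) = (-95, 97.75)
(a₄, b₄) = (-95, 97.75) − 0.125·(-3803, 4653) = (380.375, -483.875)
(a₅, b₅) = (380.375, -483.875) − 0.125·(16487, -21990) = (-1680.5, 2264.875)
∂L/∂b at (-1680.5, 2264.875) = 101695.5

101695.5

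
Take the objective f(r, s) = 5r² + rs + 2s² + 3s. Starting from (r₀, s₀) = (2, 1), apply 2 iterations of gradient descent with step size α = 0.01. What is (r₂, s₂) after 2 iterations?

∇f = (10r + s, r + 4s + 3)
Step 1: at (2, 1), ∇f = (21, 9) → (2, 1) − 0.01·(21, 9) = (1.79, 0.91)
Step 2: at (1.79, 0.91), ∇f = (18.81, 8.43) → (1.79, 0.91) − 0.01·(18.81, 8.43) = (1.6019, 0.8257)

(1.6019, 0.8257)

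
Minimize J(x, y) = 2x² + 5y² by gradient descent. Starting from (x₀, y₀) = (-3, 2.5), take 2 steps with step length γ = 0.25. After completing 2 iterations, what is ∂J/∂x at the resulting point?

∇J = (4x, 10y)
(x₁, y₁) = (-3, 2.5) − 0.25·(-12, 25) = (0, -3.75)
(x₂, y₂) = (0, -3.75) − 0.25·(0, -37.5) = (0, 5.625)
∂J/∂x at (0, 5.625) = 0

0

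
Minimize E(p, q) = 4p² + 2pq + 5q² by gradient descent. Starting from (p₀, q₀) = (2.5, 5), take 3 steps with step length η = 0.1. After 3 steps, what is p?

-0.02

∇E = (8p + 2q, 2p + 10q)
(p₁, q₁) = (2.5, 5) − 0.1·(30, 55) = (-0.5, -0.5)
(p₂, q₂) = (-0.5, -0.5) − 0.1·(-5, -6) = (0, 0.1)
(p₃, q₃) = (0, 0.1) − 0.1·(0.2, 1) = (-0.02, 0)
p = -0.02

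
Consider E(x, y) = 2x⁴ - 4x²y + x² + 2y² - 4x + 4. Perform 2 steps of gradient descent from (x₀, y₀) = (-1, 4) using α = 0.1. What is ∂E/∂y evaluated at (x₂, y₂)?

∇E = (8x³ - 8xy + 2x - 4, -4x² + 4y)
Step 1: at (-1, 4), ∇E = (18, 12) → (-1, 4) − 0.1·(18, 12) = (-2.8, 2.8)
Step 2: at (-2.8, 2.8), ∇E = (-122.496, -20.16) → (-2.8, 2.8) − 0.1·(-122.496, -20.16) = (9.4496, 4.816)
∂E/∂y at (9.4496, 4.816) = -337.91576064

-337.91576064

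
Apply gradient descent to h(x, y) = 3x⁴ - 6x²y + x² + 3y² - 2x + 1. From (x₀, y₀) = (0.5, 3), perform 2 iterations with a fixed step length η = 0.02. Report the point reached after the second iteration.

(1.25329, 2.4363)

∇h = (12x³ - 12xy + 2x - 2, -6x² + 6y)
Step 1: at (0.5, 3), ∇h = (-17.5, 16.5) → (0.5, 3) − 0.02·(-17.5, 16.5) = (0.85, 2.67)
Step 2: at (0.85, 2.67), ∇h = (-20.1645, 11.685) → (0.85, 2.67) − 0.02·(-20.1645, 11.685) = (1.25329, 2.4363)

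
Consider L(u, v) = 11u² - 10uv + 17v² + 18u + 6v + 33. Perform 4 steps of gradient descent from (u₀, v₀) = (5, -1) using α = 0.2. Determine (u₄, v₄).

(4012.0784, -6820.1872)

∇L = (22u - 10v + 18, -10u + 34v + 6)
(u₁, v₁) = (5, -1) − 0.2·(138, -78) = (-22.6, 14.6)
(u₂, v₂) = (-22.6, 14.6) − 0.2·(-625.2, 728.4) = (102.44, -131.08)
(u₃, v₃) = (102.44, -131.08) − 0.2·(3582.48, -5475.12) = (-614.056, 963.944)
(u₄, v₄) = (-614.056, 963.944) − 0.2·(-23130.672, 38920.656) = (4012.0784, -6820.1872)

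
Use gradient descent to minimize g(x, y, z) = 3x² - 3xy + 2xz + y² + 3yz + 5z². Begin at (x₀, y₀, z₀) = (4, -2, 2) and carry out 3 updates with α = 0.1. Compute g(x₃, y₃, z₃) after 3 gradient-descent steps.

-0.117328

∇g = (6x - 3y + 2z, -3x + 2y + 3z, 2x + 3y + 10z)
Step 1: at (4, -2, 2), ∇g = (34, -10, 22) → (4, -2, 2) − 0.1·(34, -10, 22) = (0.6, -1, -0.2)
Step 2: at (0.6, -1, -0.2), ∇g = (6.2, -4.4, -3.8) → (0.6, -1, -0.2) − 0.1·(6.2, -4.4, -3.8) = (-0.02, -0.56, 0.18)
Step 3: at (-0.02, -0.56, 0.18), ∇g = (1.92, -0.52, 0.08) → (-0.02, -0.56, 0.18) − 0.1·(1.92, -0.52, 0.08) = (-0.212, -0.508, 0.172)
g(-0.212, -0.508, 0.172) = -0.117328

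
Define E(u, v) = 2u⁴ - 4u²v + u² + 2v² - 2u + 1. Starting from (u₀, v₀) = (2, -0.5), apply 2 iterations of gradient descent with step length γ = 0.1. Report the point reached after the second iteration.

(116.2352, 12.444)

∇E = (8u³ - 8uv + 2u - 2, -4u² + 4v)
(u₁, v₁) = (2, -0.5) − 0.1·(74, -18) = (-5.4, 1.3)
(u₂, v₂) = (-5.4, 1.3) − 0.1·(-1216.352, -111.44) = (116.2352, 12.444)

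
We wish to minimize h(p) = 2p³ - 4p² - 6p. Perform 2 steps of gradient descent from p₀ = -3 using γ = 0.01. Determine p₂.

-4.787904

h′(p) = 6p² - 8p - 6
Step 1: h′(-3) = 72; p₁ = -3 − 0.01·72 = -3.72
Step 2: h′(-3.72) = 106.7904; p₂ = -3.72 − 0.01·106.7904 = -4.787904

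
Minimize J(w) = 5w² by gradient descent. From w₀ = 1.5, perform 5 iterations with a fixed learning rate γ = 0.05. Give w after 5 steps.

0.046875

J′(w) = 10w
Step 1: J′(1.5) = 15; w₁ = 1.5 − 0.05·15 = 0.75
Step 2: J′(0.75) = 7.5; w₂ = 0.75 − 0.05·7.5 = 0.375
Step 3: J′(0.375) = 3.75; w₃ = 0.375 − 0.05·3.75 = 0.1875
Step 4: J′(0.1875) = 1.875; w₄ = 0.1875 − 0.05·1.875 = 0.09375
Step 5: J′(0.09375) = 0.9375; w₅ = 0.09375 − 0.05·0.9375 = 0.046875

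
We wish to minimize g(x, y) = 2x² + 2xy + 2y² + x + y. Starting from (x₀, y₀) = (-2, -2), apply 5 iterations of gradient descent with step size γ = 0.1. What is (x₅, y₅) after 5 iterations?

∇g = (4x + 2y + 1, 2x + 4y + 1)
(x₁, y₁) = (-2, -2) − 0.1·(-11, -11) = (-0.9, -0.9)
(x₂, y₂) = (-0.9, -0.9) − 0.1·(-4.4, -4.4) = (-0.46, -0.46)
(x₃, y₃) = (-0.46, -0.46) − 0.1·(-1.76, -1.76) = (-0.284, -0.284)
(x₄, y₄) = (-0.284, -0.284) − 0.1·(-0.704, -0.704) = (-0.2136, -0.2136)
(x₅, y₅) = (-0.2136, -0.2136) − 0.1·(-0.2816, -0.2816) = (-0.18544, -0.18544)

(-0.18544, -0.18544)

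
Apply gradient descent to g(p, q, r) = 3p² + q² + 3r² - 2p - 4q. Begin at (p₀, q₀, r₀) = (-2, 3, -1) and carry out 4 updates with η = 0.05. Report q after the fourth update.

∇g = (6p - 2, 2q - 4, 6r)
(p₁, q₁, r₁) = (-2, 3, -1) − 0.05·(-14, 2, -6) = (-1.3, 2.9, -0.7)
(p₂, q₂, r₂) = (-1.3, 2.9, -0.7) − 0.05·(-9.8, 1.8, -4.2) = (-0.81, 2.81, -0.49)
(p₃, q₃, r₃) = (-0.81, 2.81, -0.49) − 0.05·(-6.86, 1.62, -2.94) = (-0.467, 2.729, -0.343)
(p₄, q₄, r₄) = (-0.467, 2.729, -0.343) − 0.05·(-4.802, 1.458, -2.058) = (-0.2269, 2.6561, -0.2401)
q = 2.6561

2.6561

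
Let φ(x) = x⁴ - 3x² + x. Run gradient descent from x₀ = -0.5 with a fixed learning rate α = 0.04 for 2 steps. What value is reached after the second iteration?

-0.79165696

φ′(x) = 4x³ - 6x + 1
x₁ = -0.5 − 0.04·3.5 = -0.64
x₂ = -0.64 − 0.04·3.791424 = -0.79165696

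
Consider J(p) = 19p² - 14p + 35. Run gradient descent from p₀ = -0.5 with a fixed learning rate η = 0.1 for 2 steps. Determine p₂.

J′(p) = 38p - 14
p₁ = -0.5 − 0.1·(-33) = 2.8
p₂ = 2.8 − 0.1·92.4 = -6.44

-6.44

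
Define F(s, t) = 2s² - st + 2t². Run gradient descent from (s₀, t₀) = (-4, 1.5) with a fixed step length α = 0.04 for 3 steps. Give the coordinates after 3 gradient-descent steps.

∇F = (4s - t, -s + 4t)
(s₁, t₁) = (-4, 1.5) − 0.04·(-17.5, 10) = (-3.3, 1.1)
(s₂, t₂) = (-3.3, 1.1) − 0.04·(-14.3, 7.7) = (-2.728, 0.792)
(s₃, t₃) = (-2.728, 0.792) − 0.04·(-11.704, 5.896) = (-2.25984, 0.55616)

(-2.25984, 0.55616)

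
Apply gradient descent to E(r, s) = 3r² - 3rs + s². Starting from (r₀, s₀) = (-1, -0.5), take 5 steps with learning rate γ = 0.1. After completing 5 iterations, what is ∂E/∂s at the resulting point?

-0.257735

∇E = (6r - 3s, -3r + 2s)
Step 1: at (-1, -0.5), ∇E = (-4.5, 2) → (-1, -0.5) − 0.1·(-4.5, 2) = (-0.55, -0.7)
Step 2: at (-0.55, -0.7), ∇E = (-1.2, 0.25) → (-0.55, -0.7) − 0.1·(-1.2, 0.25) = (-0.43, -0.725)
Step 3: at (-0.43, -0.725), ∇E = (-0.405, -0.16) → (-0.43, -0.725) − 0.1·(-0.405, -0.16) = (-0.3895, -0.709)
Step 4: at (-0.3895, -0.709), ∇E = (-0.21, -0.2495) → (-0.3895, -0.709) − 0.1·(-0.21, -0.2495) = (-0.3685, -0.68405)
Step 5: at (-0.3685, -0.68405), ∇E = (-0.15885, -0.2626) → (-0.3685, -0.68405) − 0.1·(-0.15885, -0.2626) = (-0.352615, -0.65779)
∂E/∂s at (-0.352615, -0.65779) = -0.257735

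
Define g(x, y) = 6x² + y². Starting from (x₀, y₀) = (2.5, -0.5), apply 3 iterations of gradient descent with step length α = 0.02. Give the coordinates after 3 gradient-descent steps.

(1.09744, -0.442368)

∇g = (12x, 2y)
(x₁, y₁) = (2.5, -0.5) − 0.02·(30, -1) = (1.9, -0.48)
(x₂, y₂) = (1.9, -0.48) − 0.02·(22.8, -0.96) = (1.444, -0.4608)
(x₃, y₃) = (1.444, -0.4608) − 0.02·(17.328, -0.9216) = (1.09744, -0.442368)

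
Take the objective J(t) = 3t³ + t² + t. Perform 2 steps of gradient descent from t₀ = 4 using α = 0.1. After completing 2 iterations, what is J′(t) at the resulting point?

J′(t) = 9t² + 2t + 1
t₁ = 4 − 0.1·153 = -11.3
t₂ = -11.3 − 0.1·1127.61 = -124.061
J′(t) at (-124.061) = 138273.063489

138273.063489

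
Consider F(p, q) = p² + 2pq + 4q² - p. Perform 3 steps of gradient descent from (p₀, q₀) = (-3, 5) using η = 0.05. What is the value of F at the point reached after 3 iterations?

13.211827

∇F = (2p + 2q - 1, 2p + 8q)
Step 1: at (-3, 5), ∇F = (3, 34) → (-3, 5) − 0.05·(3, 34) = (-3.15, 3.3)
Step 2: at (-3.15, 3.3), ∇F = (-0.7, 20.1) → (-3.15, 3.3) − 0.05·(-0.7, 20.1) = (-3.115, 2.295)
Step 3: at (-3.115, 2.295), ∇F = (-2.64, 12.13) → (-3.115, 2.295) − 0.05·(-2.64, 12.13) = (-2.983, 1.6885)
F(-2.983, 1.6885) = 13.211827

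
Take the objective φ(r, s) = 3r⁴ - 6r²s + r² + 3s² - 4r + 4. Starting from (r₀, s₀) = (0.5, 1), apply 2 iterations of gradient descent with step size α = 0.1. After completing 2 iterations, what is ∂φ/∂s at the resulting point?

6.860390625

∇φ = (12r³ - 12rs + 2r - 4, -6r² + 6s)
Step 1: at (0.5, 1), ∇φ = (-7.5, 4.5) → (0.5, 1) − 0.1·(-7.5, 4.5) = (1.25, 0.55)
Step 2: at (1.25, 0.55), ∇φ = (13.6875, -6.075) → (1.25, 0.55) − 0.1·(13.6875, -6.075) = (-0.11875, 1.1575)
∂φ/∂s at (-0.11875, 1.1575) = 6.860390625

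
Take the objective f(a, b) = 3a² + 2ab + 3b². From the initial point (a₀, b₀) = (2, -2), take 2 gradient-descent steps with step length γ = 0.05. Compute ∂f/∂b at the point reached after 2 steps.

∇f = (6a + 2b, 2a + 6b)
(a₁, b₁) = (2, -2) − 0.05·(8, -8) = (1.6, -1.6)
(a₂, b₂) = (1.6, -1.6) − 0.05·(6.4, -6.4) = (1.28, -1.28)
∂f/∂b at (1.28, -1.28) = -5.12

-5.12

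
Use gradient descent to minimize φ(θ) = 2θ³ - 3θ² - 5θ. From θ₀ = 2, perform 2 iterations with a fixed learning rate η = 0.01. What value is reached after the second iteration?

1.872306

φ′(θ) = 6θ² - 6θ - 5
θ₁ = 2 − 0.01·7 = 1.93
θ₂ = 1.93 − 0.01·5.7694 = 1.872306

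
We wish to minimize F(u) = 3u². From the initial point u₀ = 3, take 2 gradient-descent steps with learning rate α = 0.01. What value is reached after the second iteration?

F′(u) = 6u
u₁ = 3 − 0.01·18 = 2.82
u₂ = 2.82 − 0.01·16.92 = 2.6508

2.6508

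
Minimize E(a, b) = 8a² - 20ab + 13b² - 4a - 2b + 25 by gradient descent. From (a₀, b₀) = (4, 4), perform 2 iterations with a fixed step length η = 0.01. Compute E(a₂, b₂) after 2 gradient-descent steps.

∇E = (16a - 20b - 4, -20a + 26b - 2)
(a₁, b₁) = (4, 4) − 0.01·(-20, 22) = (4.2, 3.78)
(a₂, b₂) = (4.2, 3.78) − 0.01·(-12.4, 12.28) = (4.324, 3.6572)
E(4.324, 3.6572) = 7.56720592

7.56720592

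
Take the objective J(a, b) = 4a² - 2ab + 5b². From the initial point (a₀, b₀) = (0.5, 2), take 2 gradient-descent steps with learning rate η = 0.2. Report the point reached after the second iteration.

∇J = (8a - 2b, -2a + 10b)
(a₁, b₁) = (0.5, 2) − 0.2·(0, 19) = (0.5, -1.8)
(a₂, b₂) = (0.5, -1.8) − 0.2·(7.6, -19) = (-1.02, 2)

(-1.02, 2)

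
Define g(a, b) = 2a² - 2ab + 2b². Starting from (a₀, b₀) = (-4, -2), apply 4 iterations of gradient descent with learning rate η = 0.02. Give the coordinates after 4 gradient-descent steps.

∇g = (4a - 2b, -2a + 4b)
(a₁, b₁) = (-4, -2) − 0.02·(-12, 0) = (-3.76, -2)
(a₂, b₂) = (-3.76, -2) − 0.02·(-11.04, -0.48) = (-3.5392, -1.9904)
(a₃, b₃) = (-3.5392, -1.9904) − 0.02·(-10.176, -0.8832) = (-3.33568, -1.972736)
(a₄, b₄) = (-3.33568, -1.972736) − 0.02·(-9.397248, -1.219584) = (-3.14773504, -1.94834432)

(-3.14773504, -1.94834432)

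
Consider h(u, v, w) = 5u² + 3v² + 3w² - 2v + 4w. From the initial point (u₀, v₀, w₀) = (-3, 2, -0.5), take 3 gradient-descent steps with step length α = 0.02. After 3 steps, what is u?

∇h = (10u, 6v - 2, 6w + 4)
(u₁, v₁, w₁) = (-3, 2, -0.5) − 0.02·(-30, 10, 1) = (-2.4, 1.8, -0.52)
(u₂, v₂, w₂) = (-2.4, 1.8, -0.52) − 0.02·(-24, 8.8, 0.88) = (-1.92, 1.624, -0.5376)
(u₃, v₃, w₃) = (-1.92, 1.624, -0.5376) − 0.02·(-19.2, 7.744, 0.7744) = (-1.536, 1.46912, -0.553088)
u = -1.536

-1.536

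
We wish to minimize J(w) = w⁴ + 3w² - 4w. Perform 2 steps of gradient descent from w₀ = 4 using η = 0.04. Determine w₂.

J′(w) = 4w³ + 6w - 4
w₁ = 4 − 0.04·276 = -7.04
w₂ = -7.04 − 0.04·(-1441.894656) = 50.63578624

50.63578624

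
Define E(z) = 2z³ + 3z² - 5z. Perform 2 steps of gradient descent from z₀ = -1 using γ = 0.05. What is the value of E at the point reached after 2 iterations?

2.63473095703125

E′(z) = 6z² + 6z - 5
z₁ = -1 − 0.05·(-5) = -0.75
z₂ = -0.75 − 0.05·(-6.125) = -0.44375
E(-0.44375) = 2.63473095703125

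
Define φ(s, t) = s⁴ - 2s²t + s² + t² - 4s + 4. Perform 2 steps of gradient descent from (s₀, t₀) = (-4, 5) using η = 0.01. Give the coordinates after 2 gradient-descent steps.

(-2.09913088, 5.205488)

∇φ = (4s³ - 4st + 2s - 4, -2s² + 2t)
Step 1: at (-4, 5), ∇φ = (-188, -22) → (-4, 5) − 0.01·(-188, -22) = (-2.12, 5.22)
Step 2: at (-2.12, 5.22), ∇φ = (-2.086912, 1.4512) → (-2.12, 5.22) − 0.01·(-2.086912, 1.4512) = (-2.09913088, 5.205488)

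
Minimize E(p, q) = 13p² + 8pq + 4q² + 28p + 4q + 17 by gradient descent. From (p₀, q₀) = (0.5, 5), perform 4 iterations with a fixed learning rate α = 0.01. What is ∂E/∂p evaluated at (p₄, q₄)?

17.32119312

∇E = (26p + 8q + 28, 8p + 8q + 4)
(p₁, q₁) = (0.5, 5) − 0.01·(81, 48) = (-0.31, 4.52)
(p₂, q₂) = (-0.31, 4.52) − 0.01·(56.1, 37.68) = (-0.871, 4.1432)
(p₃, q₃) = (-0.871, 4.1432) − 0.01·(38.4996, 30.1776) = (-1.255996, 3.841424)
(p₄, q₄) = (-1.255996, 3.841424) − 0.01·(26.075496, 24.683424) = (-1.51675096, 3.59458976)
∂E/∂p at (-1.51675096, 3.59458976) = 17.32119312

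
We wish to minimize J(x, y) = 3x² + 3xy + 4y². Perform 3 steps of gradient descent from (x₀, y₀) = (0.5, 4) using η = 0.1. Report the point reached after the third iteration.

(-0.367, 0.2645)

∇J = (6x + 3y, 3x + 8y)
(x₁, y₁) = (0.5, 4) − 0.1·(15, 33.5) = (-1, 0.65)
(x₂, y₂) = (-1, 0.65) − 0.1·(-4.05, 2.2) = (-0.595, 0.43)
(x₃, y₃) = (-0.595, 0.43) − 0.1·(-2.28, 1.655) = (-0.367, 0.2645)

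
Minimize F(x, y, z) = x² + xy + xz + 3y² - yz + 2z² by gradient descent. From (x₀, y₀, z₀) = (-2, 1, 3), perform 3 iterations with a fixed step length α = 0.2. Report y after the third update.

0.384

∇F = (2x + y + z, x + 6y - z, x - y + 4z)
(x₁, y₁, z₁) = (-2, 1, 3) − 0.2·(0, 1, 9) = (-2, 0.8, 1.2)
(x₂, y₂, z₂) = (-2, 0.8, 1.2) − 0.2·(-2, 1.6, 2) = (-1.6, 0.48, 0.8)
(x₃, y₃, z₃) = (-1.6, 0.48, 0.8) − 0.2·(-1.92, 0.48, 1.12) = (-1.216, 0.384, 0.576)
y = 0.384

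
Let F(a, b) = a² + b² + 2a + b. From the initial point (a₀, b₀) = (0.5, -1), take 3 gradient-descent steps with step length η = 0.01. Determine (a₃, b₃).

(0.411788, -0.970596)

∇F = (2a + 2, 2b + 1)
(a₁, b₁) = (0.5, -1) − 0.01·(3, -1) = (0.47, -0.99)
(a₂, b₂) = (0.47, -0.99) − 0.01·(2.94, -0.98) = (0.4406, -0.9802)
(a₃, b₃) = (0.4406, -0.9802) − 0.01·(2.8812, -0.9604) = (0.411788, -0.970596)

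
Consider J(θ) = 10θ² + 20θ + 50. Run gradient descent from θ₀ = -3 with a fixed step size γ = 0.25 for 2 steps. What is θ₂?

J′(θ) = 20θ + 20
Step 1: J′(-3) = -40; θ₁ = -3 − 0.25·(-40) = 7
Step 2: J′(7) = 160; θ₂ = 7 − 0.25·160 = -33

-33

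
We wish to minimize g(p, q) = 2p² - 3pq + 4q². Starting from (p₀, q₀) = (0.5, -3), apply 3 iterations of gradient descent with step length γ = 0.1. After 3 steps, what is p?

∇g = (4p - 3q, -3p + 8q)
Step 1: at (0.5, -3), ∇g = (11, -25.5) → (0.5, -3) − 0.1·(11, -25.5) = (-0.6, -0.45)
Step 2: at (-0.6, -0.45), ∇g = (-1.05, -1.8) → (-0.6, -0.45) − 0.1·(-1.05, -1.8) = (-0.495, -0.27)
Step 3: at (-0.495, -0.27), ∇g = (-1.17, -0.675) → (-0.495, -0.27) − 0.1·(-1.17, -0.675) = (-0.378, -0.2025)
p = -0.378

-0.378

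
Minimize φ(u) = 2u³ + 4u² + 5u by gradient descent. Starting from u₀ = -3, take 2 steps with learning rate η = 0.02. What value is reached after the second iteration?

φ′(u) = 6u² + 8u + 5
Step 1: φ′(-3) = 35; u₁ = -3 − 0.02·35 = -3.7
Step 2: φ′(-3.7) = 57.54; u₂ = -3.7 − 0.02·57.54 = -4.8508

-4.8508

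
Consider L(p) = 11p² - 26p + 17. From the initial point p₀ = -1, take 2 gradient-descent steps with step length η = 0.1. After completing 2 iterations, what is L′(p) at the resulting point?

-69.12

L′(p) = 22p - 26
Step 1: L′(-1) = -48; p₁ = -1 − 0.1·(-48) = 3.8
Step 2: L′(3.8) = 57.6; p₂ = 3.8 − 0.1·57.6 = -1.96
L′(p) at (-1.96) = -69.12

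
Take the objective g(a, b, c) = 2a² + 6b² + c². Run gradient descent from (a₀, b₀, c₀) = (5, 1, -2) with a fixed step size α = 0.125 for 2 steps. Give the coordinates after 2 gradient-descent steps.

(1.25, 0.25, -1.125)

∇g = (4a, 12b, 2c)
Step 1: at (5, 1, -2), ∇g = (20, 12, -4) → (5, 1, -2) − 0.125·(20, 12, -4) = (2.5, -0.5, -1.5)
Step 2: at (2.5, -0.5, -1.5), ∇g = (10, -6, -3) → (2.5, -0.5, -1.5) − 0.125·(10, -6, -3) = (1.25, 0.25, -1.125)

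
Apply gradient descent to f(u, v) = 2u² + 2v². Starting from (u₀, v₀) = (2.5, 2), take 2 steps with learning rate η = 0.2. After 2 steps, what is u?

0.1

∇f = (4u, 4v)
(u₁, v₁) = (2.5, 2) − 0.2·(10, 8) = (0.5, 0.4)
(u₂, v₂) = (0.5, 0.4) − 0.2·(2, 1.6) = (0.1, 0.08)
u = 0.1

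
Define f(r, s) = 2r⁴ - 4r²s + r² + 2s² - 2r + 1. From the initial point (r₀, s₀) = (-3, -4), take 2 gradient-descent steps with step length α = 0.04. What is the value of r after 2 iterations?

∇f = (8r³ - 8rs + 2r - 2, -4r² + 4s)
(r₁, s₁) = (-3, -4) − 0.04·(-320, -52) = (9.8, -1.92)
(r₂, s₂) = (9.8, -1.92) − 0.04·(7697.664, -391.84) = (-298.10656, 13.7536)
r = -298.10656

-298.10656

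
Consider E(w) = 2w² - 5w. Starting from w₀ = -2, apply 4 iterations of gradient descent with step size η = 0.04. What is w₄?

E′(w) = 4w - 5
w₁ = -2 − 0.04·(-13) = -1.48
w₂ = -1.48 − 0.04·(-10.92) = -1.0432
w₃ = -1.0432 − 0.04·(-9.1728) = -0.676288
w₄ = -0.676288 − 0.04·(-7.705152) = -0.36808192

-0.36808192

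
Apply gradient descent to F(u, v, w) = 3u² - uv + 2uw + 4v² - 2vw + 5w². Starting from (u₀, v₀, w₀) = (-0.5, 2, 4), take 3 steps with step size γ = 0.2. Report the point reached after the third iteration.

(-2.04, 2.68, -4.792)

∇F = (6u - v + 2w, -u + 8v - 2w, 2u - 2v + 10w)
(u₁, v₁, w₁) = (-0.5, 2, 4) − 0.2·(3, 8.5, 35) = (-1.1, 0.3, -3)
(u₂, v₂, w₂) = (-1.1, 0.3, -3) − 0.2·(-12.9, 9.5, -32.8) = (1.48, -1.6, 3.56)
(u₃, v₃, w₃) = (1.48, -1.6, 3.56) − 0.2·(17.6, -21.4, 41.76) = (-2.04, 2.68, -4.792)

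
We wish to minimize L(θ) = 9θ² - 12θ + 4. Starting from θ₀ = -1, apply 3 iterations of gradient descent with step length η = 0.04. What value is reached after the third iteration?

L′(θ) = 18θ - 12
Step 1: L′(-1) = -30; θ₁ = -1 − 0.04·(-30) = 0.2
Step 2: L′(0.2) = -8.4; θ₂ = 0.2 − 0.04·(-8.4) = 0.536
Step 3: L′(0.536) = -2.352; θ₃ = 0.536 − 0.04·(-2.352) = 0.63008

0.63008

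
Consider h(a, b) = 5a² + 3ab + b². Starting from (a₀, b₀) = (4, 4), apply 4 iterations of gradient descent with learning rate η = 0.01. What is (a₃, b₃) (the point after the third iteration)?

∇h = (10a + 3b, 3a + 2b)
(a₁, b₁) = (4, 4) − 0.01·(52, 20) = (3.48, 3.8)
(a₂, b₂) = (3.48, 3.8) − 0.01·(46.2, 18.04) = (3.018, 3.6196)
(a₃, b₃) = (3.018, 3.6196) − 0.01·(41.0388, 16.2932) = (2.607612, 3.456668)

(2.607612, 3.456668)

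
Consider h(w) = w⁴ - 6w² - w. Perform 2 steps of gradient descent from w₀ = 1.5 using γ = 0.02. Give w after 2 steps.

h′(w) = 4w³ - 12w - 1
w₁ = 1.5 − 0.02·(-5.5) = 1.61
w₂ = 1.61 − 0.02·(-3.626876) = 1.68253752

1.68253752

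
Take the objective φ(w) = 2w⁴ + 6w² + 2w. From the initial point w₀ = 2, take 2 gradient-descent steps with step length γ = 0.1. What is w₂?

φ′(w) = 8w³ + 12w + 2
Step 1: φ′(2) = 90; w₁ = 2 − 0.1·90 = -7
Step 2: φ′(-7) = -2826; w₂ = -7 − 0.1·(-2826) = 275.6

275.6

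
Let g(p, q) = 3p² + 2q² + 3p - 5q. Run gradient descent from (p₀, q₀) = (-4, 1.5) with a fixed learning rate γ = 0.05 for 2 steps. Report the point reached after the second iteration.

∇g = (6p + 3, 4q - 5)
Step 1: at (-4, 1.5), ∇g = (-21, 1) → (-4, 1.5) − 0.05·(-21, 1) = (-2.95, 1.45)
Step 2: at (-2.95, 1.45), ∇g = (-14.7, 0.8) → (-2.95, 1.45) − 0.05·(-14.7, 0.8) = (-2.215, 1.41)

(-2.215, 1.41)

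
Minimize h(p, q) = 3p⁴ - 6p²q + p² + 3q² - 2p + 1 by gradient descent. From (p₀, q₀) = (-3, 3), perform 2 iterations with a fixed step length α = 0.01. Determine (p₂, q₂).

∇h = (12p³ - 12pq + 2p - 2, -6p² + 6q)
Step 1: at (-3, 3), ∇h = (-224, -36) → (-3, 3) − 0.01·(-224, -36) = (-0.76, 3.36)
Step 2: at (-0.76, 3.36), ∇h = (21.855488, 16.6944) → (-0.76, 3.36) − 0.01·(21.855488, 16.6944) = (-0.97855488, 3.193056)

(-0.97855488, 3.193056)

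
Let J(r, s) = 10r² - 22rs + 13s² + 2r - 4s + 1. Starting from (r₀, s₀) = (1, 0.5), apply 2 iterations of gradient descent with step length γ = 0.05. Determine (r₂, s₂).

∇J = (20r - 22s + 2, -22r + 26s - 4)
(r₁, s₁) = (1, 0.5) − 0.05·(11, -13) = (0.45, 1.15)
(r₂, s₂) = (0.45, 1.15) − 0.05·(-14.3, 16) = (1.165, 0.35)

(1.165, 0.35)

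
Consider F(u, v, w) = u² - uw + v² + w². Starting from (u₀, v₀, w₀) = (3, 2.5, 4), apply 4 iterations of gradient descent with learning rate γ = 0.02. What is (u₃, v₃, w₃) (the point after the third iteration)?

∇F = (2u - w, 2v, -u + 2w)
(u₁, v₁, w₁) = (3, 2.5, 4) − 0.02·(2, 5, 5) = (2.96, 2.4, 3.9)
(u₂, v₂, w₂) = (2.96, 2.4, 3.9) − 0.02·(2.02, 4.8, 4.84) = (2.9196, 2.304, 3.8032)
(u₃, v₃, w₃) = (2.9196, 2.304, 3.8032) − 0.02·(2.036, 4.608, 4.6868) = (2.87888, 2.21184, 3.709464)

(2.87888, 2.21184, 3.709464)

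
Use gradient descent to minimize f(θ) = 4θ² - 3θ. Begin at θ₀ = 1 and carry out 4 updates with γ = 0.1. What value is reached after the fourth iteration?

0.376

f′(θ) = 8θ - 3
Step 1: f′(1) = 5; θ₁ = 1 − 0.1·5 = 0.5
Step 2: f′(0.5) = 1; θ₂ = 0.5 − 0.1·1 = 0.4
Step 3: f′(0.4) = 0.2; θ₃ = 0.4 − 0.1·0.2 = 0.38
Step 4: f′(0.38) = 0.04; θ₄ = 0.38 − 0.1·0.04 = 0.376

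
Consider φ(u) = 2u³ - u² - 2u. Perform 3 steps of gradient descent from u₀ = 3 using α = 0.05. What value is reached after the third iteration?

0.7384813

φ′(u) = 6u² - 2u - 2
u₁ = 3 − 0.05·46 = 0.7
u₂ = 0.7 − 0.05·(-0.46) = 0.723
u₃ = 0.723 − 0.05·(-0.309626) = 0.7384813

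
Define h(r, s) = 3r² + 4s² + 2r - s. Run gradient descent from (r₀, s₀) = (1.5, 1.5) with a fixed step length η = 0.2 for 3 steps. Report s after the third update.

∇h = (6r + 2, 8s - 1)
(r₁, s₁) = (1.5, 1.5) − 0.2·(11, 11) = (-0.7, -0.7)
(r₂, s₂) = (-0.7, -0.7) − 0.2·(-2.2, -6.6) = (-0.26, 0.62)
(r₃, s₃) = (-0.26, 0.62) − 0.2·(0.44, 3.96) = (-0.348, -0.172)
s = -0.172

-0.172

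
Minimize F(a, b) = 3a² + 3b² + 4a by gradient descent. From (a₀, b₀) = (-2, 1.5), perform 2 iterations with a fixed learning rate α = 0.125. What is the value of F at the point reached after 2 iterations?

∇F = (6a + 4, 6b)
Step 1: at (-2, 1.5), ∇F = (-8, 9) → (-2, 1.5) − 0.125·(-8, 9) = (-1, 0.375)
Step 2: at (-1, 0.375), ∇F = (-2, 2.25) → (-1, 0.375) − 0.125·(-2, 2.25) = (-0.75, 0.09375)
F(-0.75, 0.09375) = -1.2861328125

-1.2861328125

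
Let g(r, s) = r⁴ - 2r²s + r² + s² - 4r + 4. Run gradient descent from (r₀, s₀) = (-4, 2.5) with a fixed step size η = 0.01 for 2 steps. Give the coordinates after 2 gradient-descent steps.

∇g = (4r³ - 4rs + 2r - 4, -2r² + 2s)
(r₁, s₁) = (-4, 2.5) − 0.01·(-228, -27) = (-1.72, 2.77)
(r₂, s₂) = (-1.72, 2.77) − 0.01·(-8.736192, -0.3768) = (-1.63263808, 2.773768)

(-1.63263808, 2.773768)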